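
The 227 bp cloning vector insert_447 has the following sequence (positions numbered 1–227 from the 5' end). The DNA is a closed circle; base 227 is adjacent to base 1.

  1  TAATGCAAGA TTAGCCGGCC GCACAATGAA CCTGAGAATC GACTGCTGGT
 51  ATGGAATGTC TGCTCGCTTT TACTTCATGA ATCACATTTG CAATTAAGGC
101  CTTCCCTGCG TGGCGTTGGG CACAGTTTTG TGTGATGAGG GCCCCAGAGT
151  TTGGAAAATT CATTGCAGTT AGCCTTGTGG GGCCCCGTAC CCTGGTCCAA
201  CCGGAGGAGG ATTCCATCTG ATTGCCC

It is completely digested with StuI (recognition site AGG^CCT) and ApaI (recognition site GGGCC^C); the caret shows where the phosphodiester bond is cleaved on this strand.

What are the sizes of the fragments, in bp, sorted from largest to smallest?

The StuI site (AGGCCT) starts at position 97.
StuI cuts after base 3 of each site, so after position 99.
ApaI sites (GGGCCC) start at positions 139, 180.
ApaI cuts after base 5 of each site (before the last base), so after positions 143, 184.
Combined cut positions: 99, 143, 184.
Circular molecule, 3 cuts → 3 fragments:
  100–143 → 44 bp
  144–184 → 41 bp
  185–227 then 1–99 → 43 + 99 = 142 bp
Sorted largest to smallest: 142, 44, 41 bp.

142, 44, 41 bp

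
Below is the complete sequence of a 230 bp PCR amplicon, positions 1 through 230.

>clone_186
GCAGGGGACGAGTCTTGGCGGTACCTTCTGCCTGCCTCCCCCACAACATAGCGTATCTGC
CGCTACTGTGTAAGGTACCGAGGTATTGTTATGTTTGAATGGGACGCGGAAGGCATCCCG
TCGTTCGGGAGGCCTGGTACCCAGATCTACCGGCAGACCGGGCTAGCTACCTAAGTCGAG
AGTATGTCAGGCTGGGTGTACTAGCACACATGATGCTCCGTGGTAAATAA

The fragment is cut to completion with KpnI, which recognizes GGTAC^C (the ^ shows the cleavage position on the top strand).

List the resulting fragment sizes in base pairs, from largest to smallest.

90, 62, 54, 24 bp

KpnI sites (GGTACC) start at positions 20, 74, 136.
KpnI cuts after base 5 of each site (before the last base), so after positions 24, 78, 140.
Linear molecule, 3 cuts → 4 fragments:
  1–24 → 24 bp
  25–78 → 54 bp
  79–140 → 62 bp
  141–230 → 90 bp
Sorted largest to smallest: 90, 62, 54, 24 bp.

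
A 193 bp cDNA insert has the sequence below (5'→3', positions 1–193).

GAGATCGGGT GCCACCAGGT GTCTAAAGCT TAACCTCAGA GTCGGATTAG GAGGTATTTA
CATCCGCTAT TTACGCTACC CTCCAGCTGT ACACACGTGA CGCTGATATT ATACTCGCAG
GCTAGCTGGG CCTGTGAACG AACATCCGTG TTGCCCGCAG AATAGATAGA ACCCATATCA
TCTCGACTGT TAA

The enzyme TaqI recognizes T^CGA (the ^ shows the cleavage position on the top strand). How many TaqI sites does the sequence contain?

TCGA occurs starting at position 183.
TaqI cuts at 1 site.

1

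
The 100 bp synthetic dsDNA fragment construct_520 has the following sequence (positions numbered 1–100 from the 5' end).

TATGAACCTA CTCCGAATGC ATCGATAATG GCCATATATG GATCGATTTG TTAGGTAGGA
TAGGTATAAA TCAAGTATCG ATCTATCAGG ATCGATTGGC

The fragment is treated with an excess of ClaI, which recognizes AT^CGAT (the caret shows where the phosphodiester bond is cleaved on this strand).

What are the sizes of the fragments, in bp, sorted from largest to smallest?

ClaI sites (ATCGAT) start at positions 21, 42, 77, 91.
ClaI cuts after base 2 of each site, so after positions 22, 43, 78, 92.
Linear molecule, 4 cuts → 5 fragments:
  1–22 → 22 bp
  23–43 → 21 bp
  44–78 → 35 bp
  79–92 → 14 bp
  93–100 → 8 bp
Sorted largest to smallest: 35, 22, 21, 14, 8 bp.

35, 22, 21, 14, 8 bp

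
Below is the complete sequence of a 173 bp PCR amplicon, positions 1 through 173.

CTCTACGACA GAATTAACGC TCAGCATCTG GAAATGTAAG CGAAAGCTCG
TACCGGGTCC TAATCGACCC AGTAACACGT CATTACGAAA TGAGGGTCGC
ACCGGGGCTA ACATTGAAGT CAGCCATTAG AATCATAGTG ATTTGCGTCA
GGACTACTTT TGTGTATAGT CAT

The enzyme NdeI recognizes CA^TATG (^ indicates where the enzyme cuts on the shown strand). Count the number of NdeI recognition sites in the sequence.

0

No occurrence of CATATG is present in the sequence.
NdeI does not cut: 0 sites.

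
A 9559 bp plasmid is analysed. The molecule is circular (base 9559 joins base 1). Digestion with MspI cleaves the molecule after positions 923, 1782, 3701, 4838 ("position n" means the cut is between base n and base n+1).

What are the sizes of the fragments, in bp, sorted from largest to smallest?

5644, 1919, 1137, 859 bp

Circular molecule, 4 cuts → 4 fragments:
  1782 − 923 = 859 bp
  3701 − 1782 = 1919 bp
  4838 − 3701 = 1137 bp
  wrap: 9559 − 4838 + 923 = 5644 bp
Sorted largest to smallest: 5644, 1919, 1137, 859 bp.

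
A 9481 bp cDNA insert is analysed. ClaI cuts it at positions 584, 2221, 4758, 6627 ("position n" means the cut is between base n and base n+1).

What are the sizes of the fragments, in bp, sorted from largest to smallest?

Linear molecule, 4 cuts → 5 fragments:
  584 − 0 = 584 bp
  2221 − 584 = 1637 bp
  4758 − 2221 = 2537 bp
  6627 − 4758 = 1869 bp
  9481 − 6627 = 2854 bp
Sorted largest to smallest: 2854, 2537, 1869, 1637, 584 bp.

2854, 2537, 1869, 1637, 584 bp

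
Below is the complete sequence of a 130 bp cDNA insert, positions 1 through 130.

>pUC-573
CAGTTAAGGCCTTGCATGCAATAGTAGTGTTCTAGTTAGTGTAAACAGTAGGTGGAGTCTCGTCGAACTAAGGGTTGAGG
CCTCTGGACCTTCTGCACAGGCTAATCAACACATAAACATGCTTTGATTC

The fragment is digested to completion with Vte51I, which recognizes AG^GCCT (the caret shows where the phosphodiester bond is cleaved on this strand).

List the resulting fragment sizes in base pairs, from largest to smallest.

71, 51, 8 bp

Vte51I sites (AGGCCT) start at positions 7, 78.
Vte51I cuts after base 2 of each site, so after positions 8, 79.
Linear molecule, 2 cuts → 3 fragments:
  1–8 → 8 bp
  9–79 → 71 bp
  80–130 → 51 bp
Sorted largest to smallest: 71, 51, 8 bp.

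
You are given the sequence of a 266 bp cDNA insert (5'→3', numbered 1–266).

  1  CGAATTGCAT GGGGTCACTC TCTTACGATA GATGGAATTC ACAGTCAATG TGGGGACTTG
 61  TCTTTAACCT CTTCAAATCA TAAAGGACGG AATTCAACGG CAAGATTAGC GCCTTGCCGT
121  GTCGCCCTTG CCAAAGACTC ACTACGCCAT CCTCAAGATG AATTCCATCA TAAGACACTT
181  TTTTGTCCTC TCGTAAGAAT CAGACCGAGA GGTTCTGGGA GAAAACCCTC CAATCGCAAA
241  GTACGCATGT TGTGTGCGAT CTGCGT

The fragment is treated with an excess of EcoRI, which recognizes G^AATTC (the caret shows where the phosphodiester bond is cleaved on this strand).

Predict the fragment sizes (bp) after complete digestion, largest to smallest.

106, 70, 55, 35 bp

EcoRI sites (GAATTC) start at positions 35, 90, 160.
EcoRI cuts after the first base of each site, so after positions 35, 90, 160.
Linear molecule, 3 cuts → 4 fragments:
  1–35 → 35 bp
  36–90 → 55 bp
  91–160 → 70 bp
  161–266 → 106 bp
Sorted largest to smallest: 106, 70, 55, 35 bp.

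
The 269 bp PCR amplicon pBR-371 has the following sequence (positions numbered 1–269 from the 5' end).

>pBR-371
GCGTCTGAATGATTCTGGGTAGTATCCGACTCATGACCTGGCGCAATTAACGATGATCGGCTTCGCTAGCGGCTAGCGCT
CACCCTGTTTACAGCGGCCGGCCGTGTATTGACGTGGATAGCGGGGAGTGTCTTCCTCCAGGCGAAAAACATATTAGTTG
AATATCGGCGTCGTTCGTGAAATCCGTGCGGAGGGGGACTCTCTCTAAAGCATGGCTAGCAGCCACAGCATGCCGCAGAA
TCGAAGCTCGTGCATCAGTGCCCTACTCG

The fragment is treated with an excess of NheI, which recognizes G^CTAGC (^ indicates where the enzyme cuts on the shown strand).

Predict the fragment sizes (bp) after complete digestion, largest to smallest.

143, 65, 54, 7 bp

NheI sites (GCTAGC) start at positions 65, 72, 215.
NheI cuts after the first base of each site, so after positions 65, 72, 215.
Linear molecule, 3 cuts → 4 fragments:
  1–65 → 65 bp
  66–72 → 7 bp
  73–215 → 143 bp
  216–269 → 54 bp
Sorted largest to smallest: 143, 65, 54, 7 bp.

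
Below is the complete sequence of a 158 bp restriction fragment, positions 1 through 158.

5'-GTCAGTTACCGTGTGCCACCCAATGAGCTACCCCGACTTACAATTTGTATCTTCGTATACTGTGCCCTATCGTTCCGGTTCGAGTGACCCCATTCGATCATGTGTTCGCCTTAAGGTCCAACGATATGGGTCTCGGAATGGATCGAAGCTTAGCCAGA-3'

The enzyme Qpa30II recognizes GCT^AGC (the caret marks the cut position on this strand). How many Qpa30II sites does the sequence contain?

0

No occurrence of GCTAGC is present in the sequence.
Qpa30II does not cut: 0 sites.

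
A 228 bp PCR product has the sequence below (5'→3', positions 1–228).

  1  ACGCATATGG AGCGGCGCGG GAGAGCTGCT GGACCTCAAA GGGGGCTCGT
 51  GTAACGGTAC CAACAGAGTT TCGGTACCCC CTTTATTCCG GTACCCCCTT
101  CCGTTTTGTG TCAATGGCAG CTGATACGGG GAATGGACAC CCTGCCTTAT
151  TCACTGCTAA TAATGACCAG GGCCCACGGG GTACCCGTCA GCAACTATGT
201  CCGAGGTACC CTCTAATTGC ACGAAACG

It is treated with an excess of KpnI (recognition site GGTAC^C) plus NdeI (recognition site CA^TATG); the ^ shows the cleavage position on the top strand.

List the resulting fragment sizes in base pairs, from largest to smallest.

KpnI sites (GGTACC) start at positions 56, 73, 90, 180, 205.
KpnI cuts after base 5 of each site (before the last base), so after positions 60, 77, 94, 184, 209.
The NdeI site (CATATG) starts at position 4.
NdeI cuts after base 2 of each site, so after position 5.
Combined cut positions: 5, 60, 77, 94, 184, 209.
Linear molecule, 6 cuts → 7 fragments:
  1–5 → 5 bp
  6–60 → 55 bp
  61–77 → 17 bp
  78–94 → 17 bp
  95–184 → 90 bp
  185–209 → 25 bp
  210–228 → 19 bp
Sorted largest to smallest: 90, 55, 25, 19, 17, 17, 5 bp.

90, 55, 25, 19, 17, 17, 5 bp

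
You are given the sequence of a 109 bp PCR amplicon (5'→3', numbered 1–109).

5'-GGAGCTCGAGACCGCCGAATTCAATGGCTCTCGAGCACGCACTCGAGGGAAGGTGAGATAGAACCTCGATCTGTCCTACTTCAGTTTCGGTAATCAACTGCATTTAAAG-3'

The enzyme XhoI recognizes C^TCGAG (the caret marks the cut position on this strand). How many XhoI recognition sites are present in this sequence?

3

CTCGAG occurs starting at positions 5, 30, 42.
XhoI cuts at 3 sites.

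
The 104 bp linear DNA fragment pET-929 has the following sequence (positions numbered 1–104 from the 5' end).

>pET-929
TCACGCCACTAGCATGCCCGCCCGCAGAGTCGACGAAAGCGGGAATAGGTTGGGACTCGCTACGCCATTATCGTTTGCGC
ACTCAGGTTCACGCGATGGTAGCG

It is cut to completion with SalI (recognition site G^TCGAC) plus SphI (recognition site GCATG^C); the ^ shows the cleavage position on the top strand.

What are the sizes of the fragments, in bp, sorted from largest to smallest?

75, 16, 13 bp

The SalI site (GTCGAC) starts at position 29.
SalI cuts after the first base of each site, so after position 29.
The SphI site (GCATGC) starts at position 12.
SphI cuts after base 5 of each site (before the last base), so after position 16.
Combined cut positions: 16, 29.
Linear molecule, 2 cuts → 3 fragments:
  1–16 → 16 bp
  17–29 → 13 bp
  30–104 → 75 bp
Sorted largest to smallest: 75, 16, 13 bp.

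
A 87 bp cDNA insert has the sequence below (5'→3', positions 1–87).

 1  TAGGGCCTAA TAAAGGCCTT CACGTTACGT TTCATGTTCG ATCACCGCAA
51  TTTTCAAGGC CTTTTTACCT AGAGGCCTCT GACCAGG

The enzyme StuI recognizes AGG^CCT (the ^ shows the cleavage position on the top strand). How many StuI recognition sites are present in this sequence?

AGGCCT occurs starting at positions 14, 57, 73.
StuI cuts at 3 sites.

3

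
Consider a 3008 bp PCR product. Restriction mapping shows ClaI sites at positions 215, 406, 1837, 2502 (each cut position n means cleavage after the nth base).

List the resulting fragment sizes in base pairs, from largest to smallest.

Linear molecule, 4 cuts → 5 fragments:
  215 − 0 = 215 bp
  406 − 215 = 191 bp
  1837 − 406 = 1431 bp
  2502 − 1837 = 665 bp
  3008 − 2502 = 506 bp
Sorted largest to smallest: 1431, 665, 506, 215, 191 bp.

1431, 665, 506, 215, 191 bp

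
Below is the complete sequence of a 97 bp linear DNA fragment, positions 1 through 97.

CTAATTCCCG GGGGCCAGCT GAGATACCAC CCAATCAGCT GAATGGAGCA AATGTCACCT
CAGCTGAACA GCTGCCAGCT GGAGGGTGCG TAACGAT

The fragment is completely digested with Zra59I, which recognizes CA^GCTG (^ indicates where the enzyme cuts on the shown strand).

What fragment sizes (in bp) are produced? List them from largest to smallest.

Zra59I sites (CAGCTG) start at positions 16, 36, 61, 69, 76.
Zra59I cuts after base 2 of each site, so after positions 17, 37, 62, 70, 77.
Linear molecule, 5 cuts → 6 fragments:
  1–17 → 17 bp
  18–37 → 20 bp
  38–62 → 25 bp
  63–70 → 8 bp
  71–77 → 7 bp
  78–97 → 20 bp
Sorted largest to smallest: 25, 20, 20, 17, 8, 7 bp.

25, 20, 20, 17, 8, 7 bp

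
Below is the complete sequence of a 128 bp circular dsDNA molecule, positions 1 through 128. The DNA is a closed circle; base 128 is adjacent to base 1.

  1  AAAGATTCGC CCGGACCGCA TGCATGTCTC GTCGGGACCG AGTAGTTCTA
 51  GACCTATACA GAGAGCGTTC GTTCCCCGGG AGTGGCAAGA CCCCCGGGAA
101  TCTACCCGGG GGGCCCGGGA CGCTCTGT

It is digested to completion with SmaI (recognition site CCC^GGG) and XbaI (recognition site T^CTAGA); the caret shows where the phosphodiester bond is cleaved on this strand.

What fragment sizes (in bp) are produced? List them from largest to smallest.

SmaI sites (CCCGGG) start at positions 75, 93, 105, 114.
SmaI cuts after base 3 of each site, so after positions 77, 95, 107, 116.
The XbaI site (TCTAGA) starts at position 47.
XbaI cuts after the first base of each site, so after position 47.
Combined cut positions: 47, 77, 95, 107, 116.
Circular molecule, 5 cuts → 5 fragments:
  48–77 → 30 bp
  78–95 → 18 bp
  96–107 → 12 bp
  108–116 → 9 bp
  117–128 then 1–47 → 12 + 47 = 59 bp
Sorted largest to smallest: 59, 30, 18, 12, 9 bp.

59, 30, 18, 12, 9 bp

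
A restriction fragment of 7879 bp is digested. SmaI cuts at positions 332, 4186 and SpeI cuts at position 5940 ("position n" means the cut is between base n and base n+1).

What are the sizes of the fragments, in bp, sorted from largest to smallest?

Combined cut positions (sorted): 332, 4186, 5940.
Linear molecule, 3 cuts → 4 fragments:
  332 − 0 = 332 bp
  4186 − 332 = 3854 bp
  5940 − 4186 = 1754 bp
  7879 − 5940 = 1939 bp
Sorted largest to smallest: 3854, 1939, 1754, 332 bp.

3854, 1939, 1754, 332 bp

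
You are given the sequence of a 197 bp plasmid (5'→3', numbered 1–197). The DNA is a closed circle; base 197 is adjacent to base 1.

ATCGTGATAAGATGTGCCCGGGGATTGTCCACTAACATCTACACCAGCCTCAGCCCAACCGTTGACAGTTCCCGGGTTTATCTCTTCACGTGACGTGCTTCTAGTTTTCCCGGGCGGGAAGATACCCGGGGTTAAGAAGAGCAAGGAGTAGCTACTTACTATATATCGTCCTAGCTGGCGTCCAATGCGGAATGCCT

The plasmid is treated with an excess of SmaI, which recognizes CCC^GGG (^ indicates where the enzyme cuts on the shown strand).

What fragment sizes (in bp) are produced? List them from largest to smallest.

SmaI sites (CCCGGG) start at positions 17, 71, 109, 125.
SmaI cuts after base 3 of each site, so after positions 19, 73, 111, 127.
Circular molecule, 4 cuts → 4 fragments:
  20–73 → 54 bp
  74–111 → 38 bp
  112–127 → 16 bp
  128–197 then 1–19 → 70 + 19 = 89 bp
Sorted largest to smallest: 89, 54, 38, 16 bp.

89, 54, 38, 16 bp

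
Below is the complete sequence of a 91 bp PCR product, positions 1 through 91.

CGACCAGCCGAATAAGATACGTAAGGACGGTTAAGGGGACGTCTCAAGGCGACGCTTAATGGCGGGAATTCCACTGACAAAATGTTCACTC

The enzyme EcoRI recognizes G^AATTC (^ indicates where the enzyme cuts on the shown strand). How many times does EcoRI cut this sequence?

1

GAATTC occurs starting at position 66.
EcoRI cuts at 1 site.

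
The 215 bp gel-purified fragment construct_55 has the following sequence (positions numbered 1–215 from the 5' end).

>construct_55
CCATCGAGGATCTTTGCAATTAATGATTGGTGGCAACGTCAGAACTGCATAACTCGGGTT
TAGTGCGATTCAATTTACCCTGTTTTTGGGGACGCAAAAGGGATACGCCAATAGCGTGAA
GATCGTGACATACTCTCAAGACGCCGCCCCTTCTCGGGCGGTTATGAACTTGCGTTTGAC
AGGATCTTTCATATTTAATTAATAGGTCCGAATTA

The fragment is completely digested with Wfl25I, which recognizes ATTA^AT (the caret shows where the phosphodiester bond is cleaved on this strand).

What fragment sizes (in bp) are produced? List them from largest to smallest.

Wfl25I sites (ATTAAT) start at positions 19, 198.
Wfl25I cuts after base 4 of each site, so after positions 22, 201.
Linear molecule, 2 cuts → 3 fragments:
  1–22 → 22 bp
  23–201 → 179 bp
  202–215 → 14 bp
Sorted largest to smallest: 179, 22, 14 bp.

179, 22, 14 bp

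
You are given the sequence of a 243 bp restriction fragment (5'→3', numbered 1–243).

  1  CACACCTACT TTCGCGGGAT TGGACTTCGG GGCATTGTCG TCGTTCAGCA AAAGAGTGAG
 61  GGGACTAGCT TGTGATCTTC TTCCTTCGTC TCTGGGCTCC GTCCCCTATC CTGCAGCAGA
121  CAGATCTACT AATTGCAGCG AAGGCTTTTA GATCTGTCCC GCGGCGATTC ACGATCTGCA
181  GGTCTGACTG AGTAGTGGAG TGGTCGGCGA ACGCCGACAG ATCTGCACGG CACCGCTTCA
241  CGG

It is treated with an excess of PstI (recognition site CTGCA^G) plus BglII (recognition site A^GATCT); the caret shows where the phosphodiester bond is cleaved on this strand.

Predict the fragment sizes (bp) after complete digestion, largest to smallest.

PstI sites (CTGCAG) start at positions 111, 176.
PstI cuts after base 5 of each site (before the last base), so after positions 115, 180.
BglII sites (AGATCT) start at positions 122, 150, 219.
BglII cuts after the first base of each site, so after positions 122, 150, 219.
Combined cut positions: 115, 122, 150, 180, 219.
Linear molecule, 5 cuts → 6 fragments:
  1–115 → 115 bp
  116–122 → 7 bp
  123–150 → 28 bp
  151–180 → 30 bp
  181–219 → 39 bp
  220–243 → 24 bp
Sorted largest to smallest: 115, 39, 30, 28, 24, 7 bp.

115, 39, 30, 28, 24, 7 bp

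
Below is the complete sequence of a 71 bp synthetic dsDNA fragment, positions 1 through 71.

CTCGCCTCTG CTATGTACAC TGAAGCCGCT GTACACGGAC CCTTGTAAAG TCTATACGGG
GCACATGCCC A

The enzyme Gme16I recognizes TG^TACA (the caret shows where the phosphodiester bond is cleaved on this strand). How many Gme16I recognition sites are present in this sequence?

TGTACA occurs starting at positions 14, 30.
Gme16I cuts at 2 sites.

2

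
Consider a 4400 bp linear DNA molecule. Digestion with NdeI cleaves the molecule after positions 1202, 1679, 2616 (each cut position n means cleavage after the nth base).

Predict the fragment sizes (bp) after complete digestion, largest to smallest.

Linear molecule, 3 cuts → 4 fragments:
  1202 − 0 = 1202 bp
  1679 − 1202 = 477 bp
  2616 − 1679 = 937 bp
  4400 − 2616 = 1784 bp
Sorted largest to smallest: 1784, 1202, 937, 477 bp.

1784, 1202, 937, 477 bp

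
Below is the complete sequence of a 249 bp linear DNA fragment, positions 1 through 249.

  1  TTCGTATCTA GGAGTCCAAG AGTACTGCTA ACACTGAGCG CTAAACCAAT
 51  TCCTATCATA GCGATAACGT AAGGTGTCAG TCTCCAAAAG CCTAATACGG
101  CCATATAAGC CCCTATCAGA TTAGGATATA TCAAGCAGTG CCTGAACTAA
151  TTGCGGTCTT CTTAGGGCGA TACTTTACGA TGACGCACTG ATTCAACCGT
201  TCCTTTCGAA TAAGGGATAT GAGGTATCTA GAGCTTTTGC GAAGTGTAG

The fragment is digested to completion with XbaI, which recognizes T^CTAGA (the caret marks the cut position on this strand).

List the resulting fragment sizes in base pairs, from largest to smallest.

227, 22 bp

The XbaI site (TCTAGA) starts at position 227.
XbaI cuts after the first base of each site, so after position 227.
Linear molecule, 1 cut → 2 fragments:
  1–227 → 227 bp
  228–249 → 22 bp
Sorted largest to smallest: 227, 22 bp.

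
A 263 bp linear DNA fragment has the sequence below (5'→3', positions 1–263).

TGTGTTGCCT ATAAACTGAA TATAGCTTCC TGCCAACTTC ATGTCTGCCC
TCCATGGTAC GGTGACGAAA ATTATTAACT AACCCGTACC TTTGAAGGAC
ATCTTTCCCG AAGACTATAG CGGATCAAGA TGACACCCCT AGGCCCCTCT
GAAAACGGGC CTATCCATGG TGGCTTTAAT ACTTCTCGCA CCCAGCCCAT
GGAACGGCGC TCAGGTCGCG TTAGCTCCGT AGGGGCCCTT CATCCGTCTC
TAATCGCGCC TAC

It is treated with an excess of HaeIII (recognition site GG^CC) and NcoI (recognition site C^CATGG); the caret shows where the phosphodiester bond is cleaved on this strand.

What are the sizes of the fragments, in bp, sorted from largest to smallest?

91, 52, 38, 32, 28, 16, 6 bp

HaeIII sites (GGCC) start at positions 142, 158, 234.
HaeIII cuts after base 2 of each site, so after positions 143, 159, 235.
NcoI sites (CCATGG) start at positions 52, 165, 197.
NcoI cuts after the first base of each site, so after positions 52, 165, 197.
Combined cut positions: 52, 143, 159, 165, 197, 235.
Linear molecule, 6 cuts → 7 fragments:
  1–52 → 52 bp
  53–143 → 91 bp
  144–159 → 16 bp
  160–165 → 6 bp
  166–197 → 32 bp
  198–235 → 38 bp
  236–263 → 28 bp
Sorted largest to smallest: 91, 52, 38, 32, 28, 16, 6 bp.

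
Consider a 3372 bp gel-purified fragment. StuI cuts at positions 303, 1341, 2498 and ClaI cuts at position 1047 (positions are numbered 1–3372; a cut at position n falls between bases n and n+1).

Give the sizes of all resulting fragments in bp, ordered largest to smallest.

1157, 874, 744, 303, 294 bp

Combined cut positions (sorted): 303, 1047, 1341, 2498.
Linear molecule, 4 cuts → 5 fragments:
  303 − 0 = 303 bp
  1047 − 303 = 744 bp
  1341 − 1047 = 294 bp
  2498 − 1341 = 1157 bp
  3372 − 2498 = 874 bp
Sorted largest to smallest: 1157, 874, 744, 303, 294 bp.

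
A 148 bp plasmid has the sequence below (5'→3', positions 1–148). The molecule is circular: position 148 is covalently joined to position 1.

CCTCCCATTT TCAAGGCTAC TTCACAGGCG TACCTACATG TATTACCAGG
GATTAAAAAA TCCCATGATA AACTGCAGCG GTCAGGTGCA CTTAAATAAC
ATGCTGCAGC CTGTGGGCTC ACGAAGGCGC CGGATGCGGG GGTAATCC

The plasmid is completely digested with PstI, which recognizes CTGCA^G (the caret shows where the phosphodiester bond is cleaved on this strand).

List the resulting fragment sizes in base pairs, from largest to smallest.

117, 31 bp

PstI sites (CTGCAG) start at positions 73, 104.
PstI cuts after base 5 of each site (before the last base), so after positions 77, 108.
Circular molecule, 2 cuts → 2 fragments:
  78–108 → 31 bp
  109–148 then 1–77 → 40 + 77 = 117 bp
Sorted largest to smallest: 117, 31 bp.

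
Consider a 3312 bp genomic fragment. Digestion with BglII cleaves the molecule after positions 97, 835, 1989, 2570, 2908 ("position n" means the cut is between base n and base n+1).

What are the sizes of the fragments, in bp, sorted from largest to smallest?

1154, 738, 581, 404, 338, 97 bp

Linear molecule, 5 cuts → 6 fragments:
  97 − 0 = 97 bp
  835 − 97 = 738 bp
  1989 − 835 = 1154 bp
  2570 − 1989 = 581 bp
  2908 − 2570 = 338 bp
  3312 − 2908 = 404 bp
Sorted largest to smallest: 1154, 738, 581, 404, 338, 97 bp.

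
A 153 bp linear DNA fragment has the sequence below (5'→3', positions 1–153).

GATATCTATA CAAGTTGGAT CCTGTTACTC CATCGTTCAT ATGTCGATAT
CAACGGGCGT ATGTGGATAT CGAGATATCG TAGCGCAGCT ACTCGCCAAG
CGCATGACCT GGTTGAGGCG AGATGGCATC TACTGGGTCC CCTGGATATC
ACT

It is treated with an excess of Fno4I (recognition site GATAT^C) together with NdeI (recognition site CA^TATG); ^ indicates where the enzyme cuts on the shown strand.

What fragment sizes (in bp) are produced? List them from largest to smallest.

Fno4I sites (GATATC) start at positions 1, 46, 66, 74, 145.
Fno4I cuts after base 5 of each site (before the last base), so after positions 5, 50, 70, 78, 149.
The NdeI site (CATATG) starts at position 38.
NdeI cuts after base 2 of each site, so after position 39.
Combined cut positions: 5, 39, 50, 70, 78, 149.
Linear molecule, 6 cuts → 7 fragments:
  1–5 → 5 bp
  6–39 → 34 bp
  40–50 → 11 bp
  51–70 → 20 bp
  71–78 → 8 bp
  79–149 → 71 bp
  150–153 → 4 bp
Sorted largest to smallest: 71, 34, 20, 11, 8, 5, 4 bp.

71, 34, 20, 11, 8, 5, 4 bp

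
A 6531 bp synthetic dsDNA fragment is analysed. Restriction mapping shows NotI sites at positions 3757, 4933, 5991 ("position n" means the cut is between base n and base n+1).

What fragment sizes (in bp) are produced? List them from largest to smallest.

3757, 1176, 1058, 540 bp

Linear molecule, 3 cuts → 4 fragments:
  3757 − 0 = 3757 bp
  4933 − 3757 = 1176 bp
  5991 − 4933 = 1058 bp
  6531 − 5991 = 540 bp
Sorted largest to smallest: 3757, 1176, 1058, 540 bp.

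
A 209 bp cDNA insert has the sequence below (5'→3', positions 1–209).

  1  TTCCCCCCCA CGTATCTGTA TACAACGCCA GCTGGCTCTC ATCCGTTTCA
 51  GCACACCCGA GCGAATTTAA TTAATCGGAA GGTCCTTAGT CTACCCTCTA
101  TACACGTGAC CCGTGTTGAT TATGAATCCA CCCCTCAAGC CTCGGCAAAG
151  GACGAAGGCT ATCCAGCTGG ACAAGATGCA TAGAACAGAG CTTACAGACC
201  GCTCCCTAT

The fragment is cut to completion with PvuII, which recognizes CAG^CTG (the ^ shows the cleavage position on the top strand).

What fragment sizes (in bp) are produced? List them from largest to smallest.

135, 43, 31 bp

PvuII sites (CAGCTG) start at positions 29, 164.
PvuII cuts after base 3 of each site, so after positions 31, 166.
Linear molecule, 2 cuts → 3 fragments:
  1–31 → 31 bp
  32–166 → 135 bp
  167–209 → 43 bp
Sorted largest to smallest: 135, 43, 31 bp.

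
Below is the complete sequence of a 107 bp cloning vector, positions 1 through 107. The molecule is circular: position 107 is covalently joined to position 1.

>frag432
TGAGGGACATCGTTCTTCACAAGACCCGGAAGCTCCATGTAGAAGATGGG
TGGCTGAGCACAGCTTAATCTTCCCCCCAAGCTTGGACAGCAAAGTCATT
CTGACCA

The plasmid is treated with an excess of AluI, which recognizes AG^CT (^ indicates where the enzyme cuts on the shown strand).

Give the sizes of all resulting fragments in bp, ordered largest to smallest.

58, 31, 18 bp

AluI sites (AGCT) start at positions 31, 62, 80.
AluI cuts after base 2 of each site, so after positions 32, 63, 81.
Circular molecule, 3 cuts → 3 fragments:
  33–63 → 31 bp
  64–81 → 18 bp
  82–107 then 1–32 → 26 + 32 = 58 bp
Sorted largest to smallest: 58, 31, 18 bp.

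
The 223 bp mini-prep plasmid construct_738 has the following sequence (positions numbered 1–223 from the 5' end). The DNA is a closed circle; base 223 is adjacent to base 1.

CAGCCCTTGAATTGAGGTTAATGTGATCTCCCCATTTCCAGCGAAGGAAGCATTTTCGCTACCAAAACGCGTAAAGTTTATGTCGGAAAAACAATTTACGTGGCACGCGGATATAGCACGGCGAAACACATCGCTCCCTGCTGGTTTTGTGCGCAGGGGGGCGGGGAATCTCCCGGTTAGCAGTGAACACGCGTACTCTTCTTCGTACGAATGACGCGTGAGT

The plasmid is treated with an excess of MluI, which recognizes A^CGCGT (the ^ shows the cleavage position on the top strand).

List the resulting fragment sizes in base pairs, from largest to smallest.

MluI sites (ACGCGT) start at positions 67, 189, 214.
MluI cuts after the first base of each site, so after positions 67, 189, 214.
Circular molecule, 3 cuts → 3 fragments:
  68–189 → 122 bp
  190–214 → 25 bp
  215–223 then 1–67 → 9 + 67 = 76 bp
Sorted largest to smallest: 122, 76, 25 bp.

122, 76, 25 bp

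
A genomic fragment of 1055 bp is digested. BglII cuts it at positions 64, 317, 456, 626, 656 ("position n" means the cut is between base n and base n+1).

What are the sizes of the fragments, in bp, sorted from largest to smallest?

Linear molecule, 5 cuts → 6 fragments:
  64 − 0 = 64 bp
  317 − 64 = 253 bp
  456 − 317 = 139 bp
  626 − 456 = 170 bp
  656 − 626 = 30 bp
  1055 − 656 = 399 bp
Sorted largest to smallest: 399, 253, 170, 139, 64, 30 bp.

399, 253, 170, 139, 64, 30 bp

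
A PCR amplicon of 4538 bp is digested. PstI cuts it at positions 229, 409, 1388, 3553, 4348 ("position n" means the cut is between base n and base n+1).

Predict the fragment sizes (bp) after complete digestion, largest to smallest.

2165, 979, 795, 229, 190, 180 bp

Linear molecule, 5 cuts → 6 fragments:
  229 − 0 = 229 bp
  409 − 229 = 180 bp
  1388 − 409 = 979 bp
  3553 − 1388 = 2165 bp
  4348 − 3553 = 795 bp
  4538 − 4348 = 190 bp
Sorted largest to smallest: 2165, 979, 795, 229, 190, 180 bp.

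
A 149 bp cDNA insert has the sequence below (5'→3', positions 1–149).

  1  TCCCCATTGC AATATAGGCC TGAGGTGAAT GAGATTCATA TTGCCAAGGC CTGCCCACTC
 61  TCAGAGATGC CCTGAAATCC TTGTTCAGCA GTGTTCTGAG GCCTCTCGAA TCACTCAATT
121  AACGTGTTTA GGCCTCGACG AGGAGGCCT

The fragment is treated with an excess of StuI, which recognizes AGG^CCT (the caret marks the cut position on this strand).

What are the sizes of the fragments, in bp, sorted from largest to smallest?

StuI sites (AGGCCT) start at positions 16, 47, 99, 130, 144.
StuI cuts after base 3 of each site, so after positions 18, 49, 101, 132, 146.
Linear molecule, 5 cuts → 6 fragments:
  1–18 → 18 bp
  19–49 → 31 bp
  50–101 → 52 bp
  102–132 → 31 bp
  133–146 → 14 bp
  147–149 → 3 bp
Sorted largest to smallest: 52, 31, 31, 18, 14, 3 bp.

52, 31, 31, 18, 14, 3 bp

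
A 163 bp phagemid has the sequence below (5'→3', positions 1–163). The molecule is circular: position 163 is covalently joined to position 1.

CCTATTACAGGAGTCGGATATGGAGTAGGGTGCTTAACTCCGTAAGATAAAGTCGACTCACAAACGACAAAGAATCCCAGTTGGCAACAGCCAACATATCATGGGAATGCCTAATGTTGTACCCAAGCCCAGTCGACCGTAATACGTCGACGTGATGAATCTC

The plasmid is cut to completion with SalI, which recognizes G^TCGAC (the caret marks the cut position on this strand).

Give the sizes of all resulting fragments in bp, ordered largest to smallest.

80, 69, 14 bp

SalI sites (GTCGAC) start at positions 52, 132, 146.
SalI cuts after the first base of each site, so after positions 52, 132, 146.
Circular molecule, 3 cuts → 3 fragments:
  53–132 → 80 bp
  133–146 → 14 bp
  147–163 then 1–52 → 17 + 52 = 69 bp
Sorted largest to smallest: 80, 69, 14 bp.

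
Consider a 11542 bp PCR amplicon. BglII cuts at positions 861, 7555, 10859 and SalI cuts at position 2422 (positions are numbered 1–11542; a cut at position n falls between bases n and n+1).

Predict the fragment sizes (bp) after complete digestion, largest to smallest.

Combined cut positions (sorted): 861, 2422, 7555, 10859.
Linear molecule, 4 cuts → 5 fragments:
  861 − 0 = 861 bp
  2422 − 861 = 1561 bp
  7555 − 2422 = 5133 bp
  10859 − 7555 = 3304 bp
  11542 − 10859 = 683 bp
Sorted largest to smallest: 5133, 3304, 1561, 861, 683 bp.

5133, 3304, 1561, 861, 683 bp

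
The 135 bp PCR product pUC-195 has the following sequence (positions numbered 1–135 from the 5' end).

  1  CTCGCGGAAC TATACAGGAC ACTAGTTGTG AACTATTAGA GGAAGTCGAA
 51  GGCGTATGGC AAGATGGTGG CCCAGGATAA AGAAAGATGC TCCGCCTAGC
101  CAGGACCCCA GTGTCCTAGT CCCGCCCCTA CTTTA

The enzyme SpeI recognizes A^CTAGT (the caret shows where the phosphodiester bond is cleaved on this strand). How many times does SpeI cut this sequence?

1

ACTAGT occurs starting at position 21.
SpeI cuts at 1 site.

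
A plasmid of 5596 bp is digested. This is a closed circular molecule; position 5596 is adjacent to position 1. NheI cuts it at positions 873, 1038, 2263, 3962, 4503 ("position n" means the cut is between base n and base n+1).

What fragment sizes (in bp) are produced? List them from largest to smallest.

Circular molecule, 5 cuts → 5 fragments:
  1038 − 873 = 165 bp
  2263 − 1038 = 1225 bp
  3962 − 2263 = 1699 bp
  4503 − 3962 = 541 bp
  wrap: 5596 − 4503 + 873 = 1966 bp
Sorted largest to smallest: 1966, 1699, 1225, 541, 165 bp.

1966, 1699, 1225, 541, 165 bp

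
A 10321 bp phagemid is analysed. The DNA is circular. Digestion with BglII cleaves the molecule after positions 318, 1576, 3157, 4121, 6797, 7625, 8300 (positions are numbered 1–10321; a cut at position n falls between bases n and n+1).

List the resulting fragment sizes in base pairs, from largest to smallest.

2676, 2339, 1581, 1258, 964, 828, 675 bp

Circular molecule, 7 cuts → 7 fragments:
  1576 − 318 = 1258 bp
  3157 − 1576 = 1581 bp
  4121 − 3157 = 964 bp
  6797 − 4121 = 2676 bp
  7625 − 6797 = 828 bp
  8300 − 7625 = 675 bp
  wrap: 10321 − 8300 + 318 = 2339 bp
Sorted largest to smallest: 2676, 2339, 1581, 1258, 964, 828, 675 bp.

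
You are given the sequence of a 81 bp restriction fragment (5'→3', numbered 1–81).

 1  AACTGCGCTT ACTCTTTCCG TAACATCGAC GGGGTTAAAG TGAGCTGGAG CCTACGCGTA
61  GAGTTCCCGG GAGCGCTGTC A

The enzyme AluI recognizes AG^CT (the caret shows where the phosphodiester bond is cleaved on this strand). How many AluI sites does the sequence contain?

1

AGCT occurs starting at position 43.
AluI cuts at 1 site.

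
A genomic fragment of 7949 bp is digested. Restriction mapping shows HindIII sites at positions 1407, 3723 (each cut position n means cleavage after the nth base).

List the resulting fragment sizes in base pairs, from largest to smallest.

4226, 2316, 1407 bp

Linear molecule, 2 cuts → 3 fragments:
  1407 − 0 = 1407 bp
  3723 − 1407 = 2316 bp
  7949 − 3723 = 4226 bp
Sorted largest to smallest: 4226, 2316, 1407 bp.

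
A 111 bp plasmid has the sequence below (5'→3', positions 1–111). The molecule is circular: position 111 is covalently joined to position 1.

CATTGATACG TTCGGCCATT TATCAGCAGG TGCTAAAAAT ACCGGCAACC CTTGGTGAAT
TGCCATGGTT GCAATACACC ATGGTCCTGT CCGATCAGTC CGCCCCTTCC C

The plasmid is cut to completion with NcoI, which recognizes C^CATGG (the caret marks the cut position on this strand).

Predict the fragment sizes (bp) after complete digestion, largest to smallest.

95, 16 bp

NcoI sites (CCATGG) start at positions 63, 79.
NcoI cuts after the first base of each site, so after positions 63, 79.
Circular molecule, 2 cuts → 2 fragments:
  64–79 → 16 bp
  80–111 then 1–63 → 32 + 63 = 95 bp
Sorted largest to smallest: 95, 16 bp.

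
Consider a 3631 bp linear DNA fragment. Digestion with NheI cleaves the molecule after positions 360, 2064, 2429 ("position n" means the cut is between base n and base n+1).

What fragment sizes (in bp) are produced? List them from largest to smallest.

1704, 1202, 365, 360 bp

Linear molecule, 3 cuts → 4 fragments:
  360 − 0 = 360 bp
  2064 − 360 = 1704 bp
  2429 − 2064 = 365 bp
  3631 − 2429 = 1202 bp
Sorted largest to smallest: 1704, 1202, 365, 360 bp.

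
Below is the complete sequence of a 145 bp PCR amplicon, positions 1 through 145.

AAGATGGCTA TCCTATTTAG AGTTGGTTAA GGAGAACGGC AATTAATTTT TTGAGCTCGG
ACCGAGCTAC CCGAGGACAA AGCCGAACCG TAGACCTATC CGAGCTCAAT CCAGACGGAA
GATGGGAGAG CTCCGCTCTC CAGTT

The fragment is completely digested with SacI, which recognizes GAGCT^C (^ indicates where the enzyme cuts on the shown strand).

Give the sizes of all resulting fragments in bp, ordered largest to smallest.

SacI sites (GAGCTC) start at positions 53, 102, 128.
SacI cuts after base 5 of each site (before the last base), so after positions 57, 106, 132.
Linear molecule, 3 cuts → 4 fragments:
  1–57 → 57 bp
  58–106 → 49 bp
  107–132 → 26 bp
  133–145 → 13 bp
Sorted largest to smallest: 57, 49, 26, 13 bp.

57, 49, 26, 13 bp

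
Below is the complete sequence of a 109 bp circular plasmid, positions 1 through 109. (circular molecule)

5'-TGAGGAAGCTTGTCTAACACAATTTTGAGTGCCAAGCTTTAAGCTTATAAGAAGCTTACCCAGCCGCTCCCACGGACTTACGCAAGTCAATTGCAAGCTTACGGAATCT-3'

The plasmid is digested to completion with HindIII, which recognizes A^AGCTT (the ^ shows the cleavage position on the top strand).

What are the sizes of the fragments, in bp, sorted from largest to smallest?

43, 28, 20, 11, 7 bp

HindIII sites (AAGCTT) start at positions 6, 34, 41, 52, 95.
HindIII cuts after the first base of each site, so after positions 6, 34, 41, 52, 95.
Circular molecule, 5 cuts → 5 fragments:
  7–34 → 28 bp
  35–41 → 7 bp
  42–52 → 11 bp
  53–95 → 43 bp
  96–109 then 1–6 → 14 + 6 = 20 bp
Sorted largest to smallest: 43, 28, 20, 11, 7 bp.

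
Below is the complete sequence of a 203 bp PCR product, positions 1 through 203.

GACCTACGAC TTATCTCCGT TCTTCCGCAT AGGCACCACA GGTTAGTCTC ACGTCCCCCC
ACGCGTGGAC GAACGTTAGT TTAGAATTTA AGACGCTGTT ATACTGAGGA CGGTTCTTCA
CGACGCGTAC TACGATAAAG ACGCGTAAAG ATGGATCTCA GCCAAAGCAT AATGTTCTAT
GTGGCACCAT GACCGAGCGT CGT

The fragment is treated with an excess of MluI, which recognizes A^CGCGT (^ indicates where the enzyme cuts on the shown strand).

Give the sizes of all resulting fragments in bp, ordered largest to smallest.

MluI sites (ACGCGT) start at positions 61, 123, 141.
MluI cuts after the first base of each site, so after positions 61, 123, 141.
Linear molecule, 3 cuts → 4 fragments:
  1–61 → 61 bp
  62–123 → 62 bp
  124–141 → 18 bp
  142–203 → 62 bp
Sorted largest to smallest: 62, 62, 61, 18 bp.

62, 62, 61, 18 bp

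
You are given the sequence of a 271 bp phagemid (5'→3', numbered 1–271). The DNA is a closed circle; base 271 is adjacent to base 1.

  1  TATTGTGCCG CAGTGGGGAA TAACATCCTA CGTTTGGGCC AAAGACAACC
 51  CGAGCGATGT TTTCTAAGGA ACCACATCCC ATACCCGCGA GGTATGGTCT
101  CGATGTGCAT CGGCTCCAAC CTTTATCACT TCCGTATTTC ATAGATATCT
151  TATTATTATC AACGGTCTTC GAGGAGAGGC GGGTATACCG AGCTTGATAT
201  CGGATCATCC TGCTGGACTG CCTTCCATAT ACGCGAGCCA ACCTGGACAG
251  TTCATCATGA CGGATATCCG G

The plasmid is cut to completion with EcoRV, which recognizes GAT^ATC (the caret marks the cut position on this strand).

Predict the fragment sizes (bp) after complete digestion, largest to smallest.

152, 67, 52 bp

EcoRV sites (GATATC) start at positions 144, 196, 263.
EcoRV cuts after base 3 of each site, so after positions 146, 198, 265.
Circular molecule, 3 cuts → 3 fragments:
  147–198 → 52 bp
  199–265 → 67 bp
  266–271 then 1–146 → 6 + 146 = 152 bp
Sorted largest to smallest: 152, 67, 52 bp.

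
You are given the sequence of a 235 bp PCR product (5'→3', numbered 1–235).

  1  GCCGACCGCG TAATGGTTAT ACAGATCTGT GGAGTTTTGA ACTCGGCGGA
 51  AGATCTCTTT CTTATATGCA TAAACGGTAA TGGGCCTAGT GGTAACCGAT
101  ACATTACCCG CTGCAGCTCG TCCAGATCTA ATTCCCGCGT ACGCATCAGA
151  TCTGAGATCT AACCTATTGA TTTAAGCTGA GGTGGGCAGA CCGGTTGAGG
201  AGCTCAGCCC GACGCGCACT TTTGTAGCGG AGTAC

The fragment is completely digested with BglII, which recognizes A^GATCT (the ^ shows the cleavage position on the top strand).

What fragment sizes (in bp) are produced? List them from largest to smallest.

BglII sites (AGATCT) start at positions 23, 51, 124, 148, 155.
BglII cuts after the first base of each site, so after positions 23, 51, 124, 148, 155.
Linear molecule, 5 cuts → 6 fragments:
  1–23 → 23 bp
  24–51 → 28 bp
  52–124 → 73 bp
  125–148 → 24 bp
  149–155 → 7 bp
  156–235 → 80 bp
Sorted largest to smallest: 80, 73, 28, 24, 23, 7 bp.

80, 73, 28, 24, 23, 7 bp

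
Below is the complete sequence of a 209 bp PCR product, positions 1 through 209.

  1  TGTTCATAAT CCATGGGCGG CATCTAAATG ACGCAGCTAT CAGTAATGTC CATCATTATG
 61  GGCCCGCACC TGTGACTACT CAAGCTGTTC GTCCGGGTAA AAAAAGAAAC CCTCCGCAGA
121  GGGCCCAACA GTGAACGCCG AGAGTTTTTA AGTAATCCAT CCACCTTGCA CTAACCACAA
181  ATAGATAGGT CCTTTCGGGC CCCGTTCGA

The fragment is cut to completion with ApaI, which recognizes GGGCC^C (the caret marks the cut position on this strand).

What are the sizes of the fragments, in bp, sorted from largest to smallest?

ApaI sites (GGGCCC) start at positions 60, 121, 197.
ApaI cuts after base 5 of each site (before the last base), so after positions 64, 125, 201.
Linear molecule, 3 cuts → 4 fragments:
  1–64 → 64 bp
  65–125 → 61 bp
  126–201 → 76 bp
  202–209 → 8 bp
Sorted largest to smallest: 76, 64, 61, 8 bp.

76, 64, 61, 8 bp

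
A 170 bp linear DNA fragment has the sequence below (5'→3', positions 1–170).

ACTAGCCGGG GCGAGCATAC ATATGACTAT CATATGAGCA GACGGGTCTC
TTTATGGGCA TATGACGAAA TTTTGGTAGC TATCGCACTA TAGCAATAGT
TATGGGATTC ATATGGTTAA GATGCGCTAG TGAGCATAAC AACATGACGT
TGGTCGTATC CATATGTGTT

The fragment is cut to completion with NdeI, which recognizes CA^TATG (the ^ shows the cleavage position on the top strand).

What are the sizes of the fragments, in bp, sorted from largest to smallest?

NdeI sites (CATATG) start at positions 20, 31, 59, 110, 161.
NdeI cuts after base 2 of each site, so after positions 21, 32, 60, 111, 162.
Linear molecule, 5 cuts → 6 fragments:
  1–21 → 21 bp
  22–32 → 11 bp
  33–60 → 28 bp
  61–111 → 51 bp
  112–162 → 51 bp
  163–170 → 8 bp
Sorted largest to smallest: 51, 51, 28, 21, 11, 8 bp.

51, 51, 28, 21, 11, 8 bp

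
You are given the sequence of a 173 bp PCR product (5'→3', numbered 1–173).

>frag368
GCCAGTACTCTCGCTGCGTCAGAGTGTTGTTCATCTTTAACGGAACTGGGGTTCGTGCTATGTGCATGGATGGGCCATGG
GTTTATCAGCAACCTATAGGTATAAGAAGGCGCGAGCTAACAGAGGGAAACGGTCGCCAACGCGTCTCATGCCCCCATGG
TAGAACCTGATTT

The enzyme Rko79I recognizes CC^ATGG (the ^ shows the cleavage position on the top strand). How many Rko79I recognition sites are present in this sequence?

2

CCATGG occurs starting at positions 75, 155.
Rko79I cuts at 2 sites.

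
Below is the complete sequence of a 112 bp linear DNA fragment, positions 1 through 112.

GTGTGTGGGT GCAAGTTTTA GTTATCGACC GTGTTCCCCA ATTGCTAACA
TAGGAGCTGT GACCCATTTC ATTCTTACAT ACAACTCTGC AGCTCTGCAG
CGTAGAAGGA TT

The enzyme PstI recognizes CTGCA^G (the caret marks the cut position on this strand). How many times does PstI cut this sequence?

CTGCAG occurs starting at positions 87, 95.
PstI cuts at 2 sites.

2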